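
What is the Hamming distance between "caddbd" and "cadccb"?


Comparing "caddbd" and "cadccb" position by position:
  Position 0: 'c' vs 'c' => same
  Position 1: 'a' vs 'a' => same
  Position 2: 'd' vs 'd' => same
  Position 3: 'd' vs 'c' => differ
  Position 4: 'b' vs 'c' => differ
  Position 5: 'd' vs 'b' => differ
Total differences (Hamming distance): 3

3


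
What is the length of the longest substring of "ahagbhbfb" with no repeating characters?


Input: "ahagbhbfb"
Sliding window (track last position of each char):
  Position 0 ('a'): window [0,0] length 1 -- new best
  Position 1 ('h'): window [0,1] length 2 -- new best
  Position 2 ('a'): repeat (last at 0), move window start to 1
  Position 2 ('a'): window [1,2] length 2
  Position 3 ('g'): window [1,3] length 3 -- new best
  Position 4 ('b'): window [1,4] length 4 -- new best
  Position 5 ('h'): repeat (last at 1), move window start to 2
  Position 5 ('h'): window [2,5] length 4
  Position 6 ('b'): repeat (last at 4), move window start to 5
  Position 6 ('b'): window [5,6] length 2
  Position 7 ('f'): window [5,7] length 3
  Position 8 ('b'): repeat (last at 6), move window start to 7
  Position 8 ('b'): window [7,8] length 2
Longest substring with no repeats: "hagb" with length 4

4


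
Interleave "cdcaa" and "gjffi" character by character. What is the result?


Interleaving "cdcaa" and "gjffi":
  Position 0: 'c' from first, 'g' from second => "cg"
  Position 1: 'd' from first, 'j' from second => "dj"
  Position 2: 'c' from first, 'f' from second => "cf"
  Position 3: 'a' from first, 'f' from second => "af"
  Position 4: 'a' from first, 'i' from second => "ai"
Result: cgdjcfafai

cgdjcfafai


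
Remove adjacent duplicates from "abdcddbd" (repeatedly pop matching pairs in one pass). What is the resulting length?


Input: abdcddbd
Stack-based adjacent duplicate removal:
  Read 'a': push. Stack: a
  Read 'b': push. Stack: ab
  Read 'd': push. Stack: abd
  Read 'c': push. Stack: abdc
  Read 'd': push. Stack: abdcd
  Read 'd': matches stack top 'd' => pop. Stack: abdc
  Read 'b': push. Stack: abdcb
  Read 'd': push. Stack: abdcbd
Final stack: "abdcbd" (length 6)

6


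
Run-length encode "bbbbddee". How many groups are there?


Input: bbbbddee
Scanning for consecutive runs:
  Group 1: 'b' x 4 (positions 0-3)
  Group 2: 'd' x 2 (positions 4-5)
  Group 3: 'e' x 2 (positions 6-7)
Total groups: 3

3


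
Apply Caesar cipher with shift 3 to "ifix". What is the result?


Caesar cipher: shift "ifix" by 3
  'i' (pos 8) + 3 = pos 11 = 'l'
  'f' (pos 5) + 3 = pos 8 = 'i'
  'i' (pos 8) + 3 = pos 11 = 'l'
  'x' (pos 23) + 3 = pos 0 = 'a'
Result: lila

lila


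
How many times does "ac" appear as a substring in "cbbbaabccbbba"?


Searching for "ac" in "cbbbaabccbbba"
Scanning each position:
  Position 0: "cb" => no
  Position 1: "bb" => no
  Position 2: "bb" => no
  Position 3: "ba" => no
  Position 4: "aa" => no
  Position 5: "ab" => no
  Position 6: "bc" => no
  Position 7: "cc" => no
  Position 8: "cb" => no
  Position 9: "bb" => no
  Position 10: "bb" => no
  Position 11: "ba" => no
Total occurrences: 0

0


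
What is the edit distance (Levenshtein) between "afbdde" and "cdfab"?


Computing edit distance: "afbdde" -> "cdfab"
DP table:
           c    d    f    a    b
      0    1    2    3    4    5
  a   1    1    2    3    3    4
  f   2    2    2    2    3    4
  b   3    3    3    3    3    3
  d   4    4    3    4    4    4
  d   5    5    4    4    5    5
  e   6    6    5    5    5    6
Edit distance = dp[6][5] = 6

6


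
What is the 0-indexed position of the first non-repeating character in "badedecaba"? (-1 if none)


Input: badedecaba
Character frequencies:
  'a': 3
  'b': 2
  'c': 1
  'd': 2
  'e': 2
Scanning left to right for freq == 1:
  Position 0 ('b'): freq=2, skip
  Position 1 ('a'): freq=3, skip
  Position 2 ('d'): freq=2, skip
  Position 3 ('e'): freq=2, skip
  Position 4 ('d'): freq=2, skip
  Position 5 ('e'): freq=2, skip
  Position 6 ('c'): unique! => answer = 6

6


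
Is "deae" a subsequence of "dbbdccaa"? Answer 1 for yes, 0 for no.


Check if "deae" is a subsequence of "dbbdccaa"
Greedy scan:
  Position 0 ('d'): matches sub[0] = 'd'
  Position 1 ('b'): no match needed
  Position 2 ('b'): no match needed
  Position 3 ('d'): no match needed
  Position 4 ('c'): no match needed
  Position 5 ('c'): no match needed
  Position 6 ('a'): no match needed
  Position 7 ('a'): no match needed
Only matched 1/4 characters => not a subsequence

0


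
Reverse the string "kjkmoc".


Input: kjkmoc
Reading characters right to left:
  Position 5: 'c'
  Position 4: 'o'
  Position 3: 'm'
  Position 2: 'k'
  Position 1: 'j'
  Position 0: 'k'
Reversed: comkjk

comkjk


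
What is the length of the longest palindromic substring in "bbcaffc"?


Input: "bbcaffc"
Checking substrings for palindromes:
  [0:2] "bb" (len 2) => palindrome
  [4:6] "ff" (len 2) => palindrome
Longest palindromic substring: "bb" with length 2

2


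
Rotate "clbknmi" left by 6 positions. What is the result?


Input: "clbknmi", rotate left by 6
First 6 characters: "clbknm"
Remaining characters: "i"
Concatenate remaining + first: "i" + "clbknm" = "iclbknm"

iclbknm


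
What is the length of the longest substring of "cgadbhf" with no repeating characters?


Input: "cgadbhf"
Sliding window (track last position of each char):
  Position 0 ('c'): window [0,0] length 1 -- new best
  Position 1 ('g'): window [0,1] length 2 -- new best
  Position 2 ('a'): window [0,2] length 3 -- new best
  Position 3 ('d'): window [0,3] length 4 -- new best
  Position 4 ('b'): window [0,4] length 5 -- new best
  Position 5 ('h'): window [0,5] length 6 -- new best
  Position 6 ('f'): window [0,6] length 7 -- new best
Longest substring with no repeats: "cgadbhf" with length 7

7


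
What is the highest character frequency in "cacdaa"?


Input: cacdaa
Character counts:
  'a': 3
  'c': 2
  'd': 1
Maximum frequency: 3

3


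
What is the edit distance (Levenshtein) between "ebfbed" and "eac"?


Computing edit distance: "ebfbed" -> "eac"
DP table:
           e    a    c
      0    1    2    3
  e   1    0    1    2
  b   2    1    1    2
  f   3    2    2    2
  b   4    3    3    3
  e   5    4    4    4
  d   6    5    5    5
Edit distance = dp[6][3] = 5

5


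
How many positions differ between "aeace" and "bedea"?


Comparing "aeace" and "bedea" position by position:
  Position 0: 'a' vs 'b' => DIFFER
  Position 1: 'e' vs 'e' => same
  Position 2: 'a' vs 'd' => DIFFER
  Position 3: 'c' vs 'e' => DIFFER
  Position 4: 'e' vs 'a' => DIFFER
Positions that differ: 4

4


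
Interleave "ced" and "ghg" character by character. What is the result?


Interleaving "ced" and "ghg":
  Position 0: 'c' from first, 'g' from second => "cg"
  Position 1: 'e' from first, 'h' from second => "eh"
  Position 2: 'd' from first, 'g' from second => "dg"
Result: cgehdg

cgehdg


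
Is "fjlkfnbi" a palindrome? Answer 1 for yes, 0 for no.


Input: fjlkfnbi
Reversed: ibnfkljf
  Compare pos 0 ('f') with pos 7 ('i'): MISMATCH
  Compare pos 1 ('j') with pos 6 ('b'): MISMATCH
  Compare pos 2 ('l') with pos 5 ('n'): MISMATCH
  Compare pos 3 ('k') with pos 4 ('f'): MISMATCH
Result: not a palindrome

0


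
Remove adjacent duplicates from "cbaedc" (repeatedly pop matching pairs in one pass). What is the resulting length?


Input: cbaedc
Stack-based adjacent duplicate removal:
  Read 'c': push. Stack: c
  Read 'b': push. Stack: cb
  Read 'a': push. Stack: cba
  Read 'e': push. Stack: cbae
  Read 'd': push. Stack: cbaed
  Read 'c': push. Stack: cbaedc
Final stack: "cbaedc" (length 6)

6


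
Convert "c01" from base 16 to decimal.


Input: "c01" in base 16
Positional expansion:
  Digit 'c' (value 12) x 16^2 = 3072
  Digit '0' (value 0) x 16^1 = 0
  Digit '1' (value 1) x 16^0 = 1
Sum = 3073

3073


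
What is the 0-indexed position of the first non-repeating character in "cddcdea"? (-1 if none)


Input: cddcdea
Character frequencies:
  'a': 1
  'c': 2
  'd': 3
  'e': 1
Scanning left to right for freq == 1:
  Position 0 ('c'): freq=2, skip
  Position 1 ('d'): freq=3, skip
  Position 2 ('d'): freq=3, skip
  Position 3 ('c'): freq=2, skip
  Position 4 ('d'): freq=3, skip
  Position 5 ('e'): unique! => answer = 5

5


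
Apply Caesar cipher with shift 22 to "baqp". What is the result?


Caesar cipher: shift "baqp" by 22
  'b' (pos 1) + 22 = pos 23 = 'x'
  'a' (pos 0) + 22 = pos 22 = 'w'
  'q' (pos 16) + 22 = pos 12 = 'm'
  'p' (pos 15) + 22 = pos 11 = 'l'
Result: xwml

xwml


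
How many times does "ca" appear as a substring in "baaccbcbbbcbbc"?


Searching for "ca" in "baaccbcbbbcbbc"
Scanning each position:
  Position 0: "ba" => no
  Position 1: "aa" => no
  Position 2: "ac" => no
  Position 3: "cc" => no
  Position 4: "cb" => no
  Position 5: "bc" => no
  Position 6: "cb" => no
  Position 7: "bb" => no
  Position 8: "bb" => no
  Position 9: "bc" => no
  Position 10: "cb" => no
  Position 11: "bb" => no
  Position 12: "bc" => no
Total occurrences: 0

0


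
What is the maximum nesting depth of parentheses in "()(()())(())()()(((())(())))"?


Input: "()(()())(())()()(((())(())))"
Tracking depth:
  Position 0 '(': depth becomes 1
  Position 1 ')': depth becomes 0
  Position 2 '(': depth becomes 1
  Position 3 '(': depth becomes 2
  Position 4 ')': depth becomes 1
  Position 5 '(': depth becomes 2
  Position 6 ')': depth becomes 1
  Position 7 ')': depth becomes 0
  Position 8 '(': depth becomes 1
  Position 9 '(': depth becomes 2
  Position 10 ')': depth becomes 1
  Position 11 ')': depth becomes 0
  Position 12 '(': depth becomes 1
  Position 13 ')': depth becomes 0
  Position 14 '(': depth becomes 1
  Position 15 ')': depth becomes 0
  Position 16 '(': depth becomes 1
  Position 17 '(': depth becomes 2
  Position 18 '(': depth becomes 3
  Position 19 '(': depth becomes 4
  Position 20 ')': depth becomes 3
  Position 21 ')': depth becomes 2
  Position 22 '(': depth becomes 3
  Position 23 '(': depth becomes 4
  Position 24 ')': depth becomes 3
  Position 25 ')': depth becomes 2
  Position 26 ')': depth becomes 1
  Position 27 ')': depth becomes 0
Maximum depth reached: 4

4


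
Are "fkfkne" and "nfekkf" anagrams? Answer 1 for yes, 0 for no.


Strings: "fkfkne", "nfekkf"
Sorted first:  effkkn
Sorted second: effkkn
Sorted forms match => anagrams

1


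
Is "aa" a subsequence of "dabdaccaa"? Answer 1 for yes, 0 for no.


Check if "aa" is a subsequence of "dabdaccaa"
Greedy scan:
  Position 0 ('d'): no match needed
  Position 1 ('a'): matches sub[0] = 'a'
  Position 2 ('b'): no match needed
  Position 3 ('d'): no match needed
  Position 4 ('a'): matches sub[1] = 'a'
  Position 5 ('c'): no match needed
  Position 6 ('c'): no match needed
  Position 7 ('a'): no match needed
  Position 8 ('a'): no match needed
All 2 characters matched => is a subsequence

1


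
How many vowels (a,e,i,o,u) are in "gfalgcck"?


Input: gfalgcck
Checking each character:
  'g' at position 0: consonant
  'f' at position 1: consonant
  'a' at position 2: vowel (running total: 1)
  'l' at position 3: consonant
  'g' at position 4: consonant
  'c' at position 5: consonant
  'c' at position 6: consonant
  'k' at position 7: consonant
Total vowels: 1

1


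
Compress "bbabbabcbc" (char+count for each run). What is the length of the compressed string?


Input: bbabbabcbc
Runs:
  'b' x 2 => "b2"
  'a' x 1 => "a1"
  'b' x 2 => "b2"
  'a' x 1 => "a1"
  'b' x 1 => "b1"
  'c' x 1 => "c1"
  'b' x 1 => "b1"
  'c' x 1 => "c1"
Compressed: "b2a1b2a1b1c1b1c1"
Compressed length: 16

16


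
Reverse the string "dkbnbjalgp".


Input: dkbnbjalgp
Reading characters right to left:
  Position 9: 'p'
  Position 8: 'g'
  Position 7: 'l'
  Position 6: 'a'
  Position 5: 'j'
  Position 4: 'b'
  Position 3: 'n'
  Position 2: 'b'
  Position 1: 'k'
  Position 0: 'd'
Reversed: pglajbnbkd

pglajbnbkd


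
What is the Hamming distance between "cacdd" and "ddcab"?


Comparing "cacdd" and "ddcab" position by position:
  Position 0: 'c' vs 'd' => differ
  Position 1: 'a' vs 'd' => differ
  Position 2: 'c' vs 'c' => same
  Position 3: 'd' vs 'a' => differ
  Position 4: 'd' vs 'b' => differ
Total differences (Hamming distance): 4

4


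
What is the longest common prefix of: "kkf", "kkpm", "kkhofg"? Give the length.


Words: kkf, kkpm, kkhofg
  Position 0: all 'k' => match
  Position 1: all 'k' => match
  Position 2: ('f', 'p', 'h') => mismatch, stop
LCP = "kk" (length 2)

2


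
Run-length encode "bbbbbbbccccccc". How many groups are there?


Input: bbbbbbbccccccc
Scanning for consecutive runs:
  Group 1: 'b' x 7 (positions 0-6)
  Group 2: 'c' x 7 (positions 7-13)
Total groups: 2

2


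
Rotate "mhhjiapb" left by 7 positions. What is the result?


Input: "mhhjiapb", rotate left by 7
First 7 characters: "mhhjiap"
Remaining characters: "b"
Concatenate remaining + first: "b" + "mhhjiap" = "bmhhjiap"

bmhhjiap


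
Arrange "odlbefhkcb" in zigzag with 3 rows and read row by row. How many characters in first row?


Zigzag "odlbefhkcb" into 3 rows:
Placing characters:
  'o' => row 0
  'd' => row 1
  'l' => row 2
  'b' => row 1
  'e' => row 0
  'f' => row 1
  'h' => row 2
  'k' => row 1
  'c' => row 0
  'b' => row 1
Rows:
  Row 0: "oec"
  Row 1: "dbfkb"
  Row 2: "lh"
First row length: 3

3


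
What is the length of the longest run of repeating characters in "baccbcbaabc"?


Input: "baccbcbaabc"
Scanning for longest run:
  Position 1 ('a'): new char, reset run to 1
  Position 2 ('c'): new char, reset run to 1
  Position 3 ('c'): continues run of 'c', length=2
  Position 4 ('b'): new char, reset run to 1
  Position 5 ('c'): new char, reset run to 1
  Position 6 ('b'): new char, reset run to 1
  Position 7 ('a'): new char, reset run to 1
  Position 8 ('a'): continues run of 'a', length=2
  Position 9 ('b'): new char, reset run to 1
  Position 10 ('c'): new char, reset run to 1
Longest run: 'c' with length 2

2


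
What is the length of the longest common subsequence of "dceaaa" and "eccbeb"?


LCS of "dceaaa" and "eccbeb"
DP table:
           e    c    c    b    e    b
      0    0    0    0    0    0    0
  d   0    0    0    0    0    0    0
  c   0    0    1    1    1    1    1
  e   0    1    1    1    1    2    2
  a   0    1    1    1    1    2    2
  a   0    1    1    1    1    2    2
  a   0    1    1    1    1    2    2
LCS length = dp[6][6] = 2

2


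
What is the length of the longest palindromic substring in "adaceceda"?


Input: "adaceceda"
Checking substrings for palindromes:
  [0:3] "ada" (len 3) => palindrome
  [3:6] "cec" (len 3) => palindrome
  [4:7] "ece" (len 3) => palindrome
Longest palindromic substring: "ada" with length 3

3


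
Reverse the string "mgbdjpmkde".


Input: mgbdjpmkde
Reading characters right to left:
  Position 9: 'e'
  Position 8: 'd'
  Position 7: 'k'
  Position 6: 'm'
  Position 5: 'p'
  Position 4: 'j'
  Position 3: 'd'
  Position 2: 'b'
  Position 1: 'g'
  Position 0: 'm'
Reversed: edkmpjdbgm

edkmpjdbgm


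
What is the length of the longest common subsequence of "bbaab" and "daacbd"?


LCS of "bbaab" and "daacbd"
DP table:
           d    a    a    c    b    d
      0    0    0    0    0    0    0
  b   0    0    0    0    0    1    1
  b   0    0    0    0    0    1    1
  a   0    0    1    1    1    1    1
  a   0    0    1    2    2    2    2
  b   0    0    1    2    2    3    3
LCS length = dp[5][6] = 3

3


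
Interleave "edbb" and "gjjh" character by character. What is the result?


Interleaving "edbb" and "gjjh":
  Position 0: 'e' from first, 'g' from second => "eg"
  Position 1: 'd' from first, 'j' from second => "dj"
  Position 2: 'b' from first, 'j' from second => "bj"
  Position 3: 'b' from first, 'h' from second => "bh"
Result: egdjbjbh

egdjbjbh


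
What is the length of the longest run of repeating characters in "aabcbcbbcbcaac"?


Input: "aabcbcbbcbcaac"
Scanning for longest run:
  Position 1 ('a'): continues run of 'a', length=2
  Position 2 ('b'): new char, reset run to 1
  Position 3 ('c'): new char, reset run to 1
  Position 4 ('b'): new char, reset run to 1
  Position 5 ('c'): new char, reset run to 1
  Position 6 ('b'): new char, reset run to 1
  Position 7 ('b'): continues run of 'b', length=2
  Position 8 ('c'): new char, reset run to 1
  Position 9 ('b'): new char, reset run to 1
  Position 10 ('c'): new char, reset run to 1
  Position 11 ('a'): new char, reset run to 1
  Position 12 ('a'): continues run of 'a', length=2
  Position 13 ('c'): new char, reset run to 1
Longest run: 'a' with length 2

2


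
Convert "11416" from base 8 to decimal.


Input: "11416" in base 8
Positional expansion:
  Digit '1' (value 1) x 8^4 = 4096
  Digit '1' (value 1) x 8^3 = 512
  Digit '4' (value 4) x 8^2 = 256
  Digit '1' (value 1) x 8^1 = 8
  Digit '6' (value 6) x 8^0 = 6
Sum = 4878

4878


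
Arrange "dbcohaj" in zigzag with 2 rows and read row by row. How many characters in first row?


Zigzag "dbcohaj" into 2 rows:
Placing characters:
  'd' => row 0
  'b' => row 1
  'c' => row 0
  'o' => row 1
  'h' => row 0
  'a' => row 1
  'j' => row 0
Rows:
  Row 0: "dchj"
  Row 1: "boa"
First row length: 4

4


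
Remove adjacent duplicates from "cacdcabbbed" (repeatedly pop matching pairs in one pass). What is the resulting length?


Input: cacdcabbbed
Stack-based adjacent duplicate removal:
  Read 'c': push. Stack: c
  Read 'a': push. Stack: ca
  Read 'c': push. Stack: cac
  Read 'd': push. Stack: cacd
  Read 'c': push. Stack: cacdc
  Read 'a': push. Stack: cacdca
  Read 'b': push. Stack: cacdcab
  Read 'b': matches stack top 'b' => pop. Stack: cacdca
  Read 'b': push. Stack: cacdcab
  Read 'e': push. Stack: cacdcabe
  Read 'd': push. Stack: cacdcabed
Final stack: "cacdcabed" (length 9)

9


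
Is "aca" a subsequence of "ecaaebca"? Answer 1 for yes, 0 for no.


Check if "aca" is a subsequence of "ecaaebca"
Greedy scan:
  Position 0 ('e'): no match needed
  Position 1 ('c'): no match needed
  Position 2 ('a'): matches sub[0] = 'a'
  Position 3 ('a'): no match needed
  Position 4 ('e'): no match needed
  Position 5 ('b'): no match needed
  Position 6 ('c'): matches sub[1] = 'c'
  Position 7 ('a'): matches sub[2] = 'a'
All 3 characters matched => is a subsequence

1


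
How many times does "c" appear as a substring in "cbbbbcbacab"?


Searching for "c" in "cbbbbcbacab"
Scanning each position:
  Position 0: "c" => MATCH
  Position 1: "b" => no
  Position 2: "b" => no
  Position 3: "b" => no
  Position 4: "b" => no
  Position 5: "c" => MATCH
  Position 6: "b" => no
  Position 7: "a" => no
  Position 8: "c" => MATCH
  Position 9: "a" => no
  Position 10: "b" => no
Total occurrences: 3

3


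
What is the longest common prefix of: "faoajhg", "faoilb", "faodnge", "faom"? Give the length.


Words: faoajhg, faoilb, faodnge, faom
  Position 0: all 'f' => match
  Position 1: all 'a' => match
  Position 2: all 'o' => match
  Position 3: ('a', 'i', 'd', 'm') => mismatch, stop
LCP = "fao" (length 3)

3


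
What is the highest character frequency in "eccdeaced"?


Input: eccdeaced
Character counts:
  'a': 1
  'c': 3
  'd': 2
  'e': 3
Maximum frequency: 3

3


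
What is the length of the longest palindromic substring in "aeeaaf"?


Input: "aeeaaf"
Checking substrings for palindromes:
  [0:4] "aeea" (len 4) => palindrome
  [1:3] "ee" (len 2) => palindrome
  [3:5] "aa" (len 2) => palindrome
Longest palindromic substring: "aeea" with length 4

4


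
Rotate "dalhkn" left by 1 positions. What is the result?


Input: "dalhkn", rotate left by 1
First 1 characters: "d"
Remaining characters: "alhkn"
Concatenate remaining + first: "alhkn" + "d" = "alhknd"

alhknd


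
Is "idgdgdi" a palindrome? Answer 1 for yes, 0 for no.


Input: idgdgdi
Reversed: idgdgdi
  Compare pos 0 ('i') with pos 6 ('i'): match
  Compare pos 1 ('d') with pos 5 ('d'): match
  Compare pos 2 ('g') with pos 4 ('g'): match
Result: palindrome

1


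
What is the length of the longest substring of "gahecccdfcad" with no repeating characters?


Input: "gahecccdfcad"
Sliding window (track last position of each char):
  Position 0 ('g'): window [0,0] length 1 -- new best
  Position 1 ('a'): window [0,1] length 2 -- new best
  Position 2 ('h'): window [0,2] length 3 -- new best
  Position 3 ('e'): window [0,3] length 4 -- new best
  Position 4 ('c'): window [0,4] length 5 -- new best
  Position 5 ('c'): repeat (last at 4), move window start to 5
  Position 5 ('c'): window [5,5] length 1
  Position 6 ('c'): repeat (last at 5), move window start to 6
  Position 6 ('c'): window [6,6] length 1
  Position 7 ('d'): window [6,7] length 2
  Position 8 ('f'): window [6,8] length 3
  Position 9 ('c'): repeat (last at 6), move window start to 7
  Position 9 ('c'): window [7,9] length 3
  Position 10 ('a'): window [7,10] length 4
  Position 11 ('d'): repeat (last at 7), move window start to 8
  Position 11 ('d'): window [8,11] length 4
Longest substring with no repeats: "gahec" with length 5

5


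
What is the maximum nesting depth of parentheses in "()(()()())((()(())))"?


Input: "()(()()())((()(())))"
Tracking depth:
  Position 0 '(': depth becomes 1
  Position 1 ')': depth becomes 0
  Position 2 '(': depth becomes 1
  Position 3 '(': depth becomes 2
  Position 4 ')': depth becomes 1
  Position 5 '(': depth becomes 2
  Position 6 ')': depth becomes 1
  Position 7 '(': depth becomes 2
  Position 8 ')': depth becomes 1
  Position 9 ')': depth becomes 0
  Position 10 '(': depth becomes 1
  Position 11 '(': depth becomes 2
  Position 12 '(': depth becomes 3
  Position 13 ')': depth becomes 2
  Position 14 '(': depth becomes 3
  Position 15 '(': depth becomes 4
  Position 16 ')': depth becomes 3
  Position 17 ')': depth becomes 2
  Position 18 ')': depth becomes 1
  Position 19 ')': depth becomes 0
Maximum depth reached: 4

4


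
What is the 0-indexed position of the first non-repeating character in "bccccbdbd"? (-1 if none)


Input: bccccbdbd
Character frequencies:
  'b': 3
  'c': 4
  'd': 2
Scanning left to right for freq == 1:
  Position 0 ('b'): freq=3, skip
  Position 1 ('c'): freq=4, skip
  Position 2 ('c'): freq=4, skip
  Position 3 ('c'): freq=4, skip
  Position 4 ('c'): freq=4, skip
  Position 5 ('b'): freq=3, skip
  Position 6 ('d'): freq=2, skip
  Position 7 ('b'): freq=3, skip
  Position 8 ('d'): freq=2, skip
  No unique character found => answer = -1

-1


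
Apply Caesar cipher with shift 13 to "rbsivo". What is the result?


Caesar cipher: shift "rbsivo" by 13
  'r' (pos 17) + 13 = pos 4 = 'e'
  'b' (pos 1) + 13 = pos 14 = 'o'
  's' (pos 18) + 13 = pos 5 = 'f'
  'i' (pos 8) + 13 = pos 21 = 'v'
  'v' (pos 21) + 13 = pos 8 = 'i'
  'o' (pos 14) + 13 = pos 1 = 'b'
Result: eofvib

eofvib


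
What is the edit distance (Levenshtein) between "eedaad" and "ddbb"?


Computing edit distance: "eedaad" -> "ddbb"
DP table:
           d    d    b    b
      0    1    2    3    4
  e   1    1    2    3    4
  e   2    2    2    3    4
  d   3    2    2    3    4
  a   4    3    3    3    4
  a   5    4    4    4    4
  d   6    5    4    5    5
Edit distance = dp[6][4] = 5

5


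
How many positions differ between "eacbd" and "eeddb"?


Comparing "eacbd" and "eeddb" position by position:
  Position 0: 'e' vs 'e' => same
  Position 1: 'a' vs 'e' => DIFFER
  Position 2: 'c' vs 'd' => DIFFER
  Position 3: 'b' vs 'd' => DIFFER
  Position 4: 'd' vs 'b' => DIFFER
Positions that differ: 4

4


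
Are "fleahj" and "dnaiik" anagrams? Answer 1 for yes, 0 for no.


Strings: "fleahj", "dnaiik"
Sorted first:  aefhjl
Sorted second: adiikn
Differ at position 1: 'e' vs 'd' => not anagrams

0


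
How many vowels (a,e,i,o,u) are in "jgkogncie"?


Input: jgkogncie
Checking each character:
  'j' at position 0: consonant
  'g' at position 1: consonant
  'k' at position 2: consonant
  'o' at position 3: vowel (running total: 1)
  'g' at position 4: consonant
  'n' at position 5: consonant
  'c' at position 6: consonant
  'i' at position 7: vowel (running total: 2)
  'e' at position 8: vowel (running total: 3)
Total vowels: 3

3


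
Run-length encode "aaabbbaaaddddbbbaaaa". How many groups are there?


Input: aaabbbaaaddddbbbaaaa
Scanning for consecutive runs:
  Group 1: 'a' x 3 (positions 0-2)
  Group 2: 'b' x 3 (positions 3-5)
  Group 3: 'a' x 3 (positions 6-8)
  Group 4: 'd' x 4 (positions 9-12)
  Group 5: 'b' x 3 (positions 13-15)
  Group 6: 'a' x 4 (positions 16-19)
Total groups: 6

6


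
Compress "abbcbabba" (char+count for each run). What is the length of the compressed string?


Input: abbcbabba
Runs:
  'a' x 1 => "a1"
  'b' x 2 => "b2"
  'c' x 1 => "c1"
  'b' x 1 => "b1"
  'a' x 1 => "a1"
  'b' x 2 => "b2"
  'a' x 1 => "a1"
Compressed: "a1b2c1b1a1b2a1"
Compressed length: 14

14


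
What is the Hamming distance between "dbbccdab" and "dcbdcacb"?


Comparing "dbbccdab" and "dcbdcacb" position by position:
  Position 0: 'd' vs 'd' => same
  Position 1: 'b' vs 'c' => differ
  Position 2: 'b' vs 'b' => same
  Position 3: 'c' vs 'd' => differ
  Position 4: 'c' vs 'c' => same
  Position 5: 'd' vs 'a' => differ
  Position 6: 'a' vs 'c' => differ
  Position 7: 'b' vs 'b' => same
Total differences (Hamming distance): 4

4


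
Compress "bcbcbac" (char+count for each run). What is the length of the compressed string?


Input: bcbcbac
Runs:
  'b' x 1 => "b1"
  'c' x 1 => "c1"
  'b' x 1 => "b1"
  'c' x 1 => "c1"
  'b' x 1 => "b1"
  'a' x 1 => "a1"
  'c' x 1 => "c1"
Compressed: "b1c1b1c1b1a1c1"
Compressed length: 14

14


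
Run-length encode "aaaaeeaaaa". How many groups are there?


Input: aaaaeeaaaa
Scanning for consecutive runs:
  Group 1: 'a' x 4 (positions 0-3)
  Group 2: 'e' x 2 (positions 4-5)
  Group 3: 'a' x 4 (positions 6-9)
Total groups: 3

3


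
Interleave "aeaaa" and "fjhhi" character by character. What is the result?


Interleaving "aeaaa" and "fjhhi":
  Position 0: 'a' from first, 'f' from second => "af"
  Position 1: 'e' from first, 'j' from second => "ej"
  Position 2: 'a' from first, 'h' from second => "ah"
  Position 3: 'a' from first, 'h' from second => "ah"
  Position 4: 'a' from first, 'i' from second => "ai"
Result: afejahahai

afejahahai


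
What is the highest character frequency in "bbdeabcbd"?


Input: bbdeabcbd
Character counts:
  'a': 1
  'b': 4
  'c': 1
  'd': 2
  'e': 1
Maximum frequency: 4

4


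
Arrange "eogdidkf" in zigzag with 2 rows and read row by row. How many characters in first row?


Zigzag "eogdidkf" into 2 rows:
Placing characters:
  'e' => row 0
  'o' => row 1
  'g' => row 0
  'd' => row 1
  'i' => row 0
  'd' => row 1
  'k' => row 0
  'f' => row 1
Rows:
  Row 0: "egik"
  Row 1: "oddf"
First row length: 4

4


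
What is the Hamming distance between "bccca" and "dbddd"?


Comparing "bccca" and "dbddd" position by position:
  Position 0: 'b' vs 'd' => differ
  Position 1: 'c' vs 'b' => differ
  Position 2: 'c' vs 'd' => differ
  Position 3: 'c' vs 'd' => differ
  Position 4: 'a' vs 'd' => differ
Total differences (Hamming distance): 5

5


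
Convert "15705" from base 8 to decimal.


Input: "15705" in base 8
Positional expansion:
  Digit '1' (value 1) x 8^4 = 4096
  Digit '5' (value 5) x 8^3 = 2560
  Digit '7' (value 7) x 8^2 = 448
  Digit '0' (value 0) x 8^1 = 0
  Digit '5' (value 5) x 8^0 = 5
Sum = 7109

7109


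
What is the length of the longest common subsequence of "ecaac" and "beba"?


LCS of "ecaac" and "beba"
DP table:
           b    e    b    a
      0    0    0    0    0
  e   0    0    1    1    1
  c   0    0    1    1    1
  a   0    0    1    1    2
  a   0    0    1    1    2
  c   0    0    1    1    2
LCS length = dp[5][4] = 2

2


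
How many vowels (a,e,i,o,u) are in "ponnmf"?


Input: ponnmf
Checking each character:
  'p' at position 0: consonant
  'o' at position 1: vowel (running total: 1)
  'n' at position 2: consonant
  'n' at position 3: consonant
  'm' at position 4: consonant
  'f' at position 5: consonant
Total vowels: 1

1


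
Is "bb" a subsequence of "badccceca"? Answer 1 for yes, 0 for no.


Check if "bb" is a subsequence of "badccceca"
Greedy scan:
  Position 0 ('b'): matches sub[0] = 'b'
  Position 1 ('a'): no match needed
  Position 2 ('d'): no match needed
  Position 3 ('c'): no match needed
  Position 4 ('c'): no match needed
  Position 5 ('c'): no match needed
  Position 6 ('e'): no match needed
  Position 7 ('c'): no match needed
  Position 8 ('a'): no match needed
Only matched 1/2 characters => not a subsequence

0


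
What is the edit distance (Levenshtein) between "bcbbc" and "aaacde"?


Computing edit distance: "bcbbc" -> "aaacde"
DP table:
           a    a    a    c    d    e
      0    1    2    3    4    5    6
  b   1    1    2    3    4    5    6
  c   2    2    2    3    3    4    5
  b   3    3    3    3    4    4    5
  b   4    4    4    4    4    5    5
  c   5    5    5    5    4    5    6
Edit distance = dp[5][6] = 6

6


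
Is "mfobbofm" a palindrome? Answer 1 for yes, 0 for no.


Input: mfobbofm
Reversed: mfobbofm
  Compare pos 0 ('m') with pos 7 ('m'): match
  Compare pos 1 ('f') with pos 6 ('f'): match
  Compare pos 2 ('o') with pos 5 ('o'): match
  Compare pos 3 ('b') with pos 4 ('b'): match
Result: palindrome

1


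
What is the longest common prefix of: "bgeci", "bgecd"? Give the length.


Words: bgeci, bgecd
  Position 0: all 'b' => match
  Position 1: all 'g' => match
  Position 2: all 'e' => match
  Position 3: all 'c' => match
  Position 4: ('i', 'd') => mismatch, stop
LCP = "bgec" (length 4)

4


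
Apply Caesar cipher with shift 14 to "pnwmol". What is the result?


Caesar cipher: shift "pnwmol" by 14
  'p' (pos 15) + 14 = pos 3 = 'd'
  'n' (pos 13) + 14 = pos 1 = 'b'
  'w' (pos 22) + 14 = pos 10 = 'k'
  'm' (pos 12) + 14 = pos 0 = 'a'
  'o' (pos 14) + 14 = pos 2 = 'c'
  'l' (pos 11) + 14 = pos 25 = 'z'
Result: dbkacz

dbkacz


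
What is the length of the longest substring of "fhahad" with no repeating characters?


Input: "fhahad"
Sliding window (track last position of each char):
  Position 0 ('f'): window [0,0] length 1 -- new best
  Position 1 ('h'): window [0,1] length 2 -- new best
  Position 2 ('a'): window [0,2] length 3 -- new best
  Position 3 ('h'): repeat (last at 1), move window start to 2
  Position 3 ('h'): window [2,3] length 2
  Position 4 ('a'): repeat (last at 2), move window start to 3
  Position 4 ('a'): window [3,4] length 2
  Position 5 ('d'): window [3,5] length 3
Longest substring with no repeats: "fha" with length 3

3


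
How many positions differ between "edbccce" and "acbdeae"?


Comparing "edbccce" and "acbdeae" position by position:
  Position 0: 'e' vs 'a' => DIFFER
  Position 1: 'd' vs 'c' => DIFFER
  Position 2: 'b' vs 'b' => same
  Position 3: 'c' vs 'd' => DIFFER
  Position 4: 'c' vs 'e' => DIFFER
  Position 5: 'c' vs 'a' => DIFFER
  Position 6: 'e' vs 'e' => same
Positions that differ: 5

5


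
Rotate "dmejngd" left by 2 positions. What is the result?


Input: "dmejngd", rotate left by 2
First 2 characters: "dm"
Remaining characters: "ejngd"
Concatenate remaining + first: "ejngd" + "dm" = "ejngddm"

ejngddm


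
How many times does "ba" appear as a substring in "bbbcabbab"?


Searching for "ba" in "bbbcabbab"
Scanning each position:
  Position 0: "bb" => no
  Position 1: "bb" => no
  Position 2: "bc" => no
  Position 3: "ca" => no
  Position 4: "ab" => no
  Position 5: "bb" => no
  Position 6: "ba" => MATCH
  Position 7: "ab" => no
Total occurrences: 1

1


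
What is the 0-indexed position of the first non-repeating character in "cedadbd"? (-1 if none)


Input: cedadbd
Character frequencies:
  'a': 1
  'b': 1
  'c': 1
  'd': 3
  'e': 1
Scanning left to right for freq == 1:
  Position 0 ('c'): unique! => answer = 0

0


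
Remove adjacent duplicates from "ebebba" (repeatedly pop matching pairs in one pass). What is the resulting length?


Input: ebebba
Stack-based adjacent duplicate removal:
  Read 'e': push. Stack: e
  Read 'b': push. Stack: eb
  Read 'e': push. Stack: ebe
  Read 'b': push. Stack: ebeb
  Read 'b': matches stack top 'b' => pop. Stack: ebe
  Read 'a': push. Stack: ebea
Final stack: "ebea" (length 4)

4


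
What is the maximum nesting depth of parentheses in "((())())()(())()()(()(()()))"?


Input: "((())())()(())()()(()(()()))"
Tracking depth:
  Position 0 '(': depth becomes 1
  Position 1 '(': depth becomes 2
  Position 2 '(': depth becomes 3
  Position 3 ')': depth becomes 2
  Position 4 ')': depth becomes 1
  Position 5 '(': depth becomes 2
  Position 6 ')': depth becomes 1
  Position 7 ')': depth becomes 0
  Position 8 '(': depth becomes 1
  Position 9 ')': depth becomes 0
  Position 10 '(': depth becomes 1
  Position 11 '(': depth becomes 2
  Position 12 ')': depth becomes 1
  Position 13 ')': depth becomes 0
  Position 14 '(': depth becomes 1
  Position 15 ')': depth becomes 0
  Position 16 '(': depth becomes 1
  Position 17 ')': depth becomes 0
  Position 18 '(': depth becomes 1
  Position 19 '(': depth becomes 2
  Position 20 ')': depth becomes 1
  Position 21 '(': depth becomes 2
  Position 22 '(': depth becomes 3
  Position 23 ')': depth becomes 2
  Position 24 '(': depth becomes 3
  Position 25 ')': depth becomes 2
  Position 26 ')': depth becomes 1
  Position 27 ')': depth becomes 0
Maximum depth reached: 3

3


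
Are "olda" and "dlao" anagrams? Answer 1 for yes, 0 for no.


Strings: "olda", "dlao"
Sorted first:  adlo
Sorted second: adlo
Sorted forms match => anagrams

1


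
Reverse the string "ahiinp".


Input: ahiinp
Reading characters right to left:
  Position 5: 'p'
  Position 4: 'n'
  Position 3: 'i'
  Position 2: 'i'
  Position 1: 'h'
  Position 0: 'a'
Reversed: pniiha

pniiha


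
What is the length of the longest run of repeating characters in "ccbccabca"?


Input: "ccbccabca"
Scanning for longest run:
  Position 1 ('c'): continues run of 'c', length=2
  Position 2 ('b'): new char, reset run to 1
  Position 3 ('c'): new char, reset run to 1
  Position 4 ('c'): continues run of 'c', length=2
  Position 5 ('a'): new char, reset run to 1
  Position 6 ('b'): new char, reset run to 1
  Position 7 ('c'): new char, reset run to 1
  Position 8 ('a'): new char, reset run to 1
Longest run: 'c' with length 2

2


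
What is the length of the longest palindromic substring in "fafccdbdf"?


Input: "fafccdbdf"
Checking substrings for palindromes:
  [0:3] "faf" (len 3) => palindrome
  [5:8] "dbd" (len 3) => palindrome
  [3:5] "cc" (len 2) => palindrome
Longest palindromic substring: "faf" with length 3

3


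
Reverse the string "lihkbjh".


Input: lihkbjh
Reading characters right to left:
  Position 6: 'h'
  Position 5: 'j'
  Position 4: 'b'
  Position 3: 'k'
  Position 2: 'h'
  Position 1: 'i'
  Position 0: 'l'
Reversed: hjbkhil

hjbkhil


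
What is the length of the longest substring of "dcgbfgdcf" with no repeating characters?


Input: "dcgbfgdcf"
Sliding window (track last position of each char):
  Position 0 ('d'): window [0,0] length 1 -- new best
  Position 1 ('c'): window [0,1] length 2 -- new best
  Position 2 ('g'): window [0,2] length 3 -- new best
  Position 3 ('b'): window [0,3] length 4 -- new best
  Position 4 ('f'): window [0,4] length 5 -- new best
  Position 5 ('g'): repeat (last at 2), move window start to 3
  Position 5 ('g'): window [3,5] length 3
  Position 6 ('d'): window [3,6] length 4
  Position 7 ('c'): window [3,7] length 5
  Position 8 ('f'): repeat (last at 4), move window start to 5
  Position 8 ('f'): window [5,8] length 4
Longest substring with no repeats: "dcgbf" with length 5

5


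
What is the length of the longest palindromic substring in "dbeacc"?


Input: "dbeacc"
Checking substrings for palindromes:
  [4:6] "cc" (len 2) => palindrome
Longest palindromic substring: "cc" with length 2

2


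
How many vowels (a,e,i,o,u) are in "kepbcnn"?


Input: kepbcnn
Checking each character:
  'k' at position 0: consonant
  'e' at position 1: vowel (running total: 1)
  'p' at position 2: consonant
  'b' at position 3: consonant
  'c' at position 4: consonant
  'n' at position 5: consonant
  'n' at position 6: consonant
Total vowels: 1

1


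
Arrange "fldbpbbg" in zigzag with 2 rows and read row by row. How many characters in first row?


Zigzag "fldbpbbg" into 2 rows:
Placing characters:
  'f' => row 0
  'l' => row 1
  'd' => row 0
  'b' => row 1
  'p' => row 0
  'b' => row 1
  'b' => row 0
  'g' => row 1
Rows:
  Row 0: "fdpb"
  Row 1: "lbbg"
First row length: 4

4


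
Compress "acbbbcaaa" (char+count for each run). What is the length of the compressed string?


Input: acbbbcaaa
Runs:
  'a' x 1 => "a1"
  'c' x 1 => "c1"
  'b' x 3 => "b3"
  'c' x 1 => "c1"
  'a' x 3 => "a3"
Compressed: "a1c1b3c1a3"
Compressed length: 10

10


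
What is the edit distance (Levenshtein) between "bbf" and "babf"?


Computing edit distance: "bbf" -> "babf"
DP table:
           b    a    b    f
      0    1    2    3    4
  b   1    0    1    2    3
  b   2    1    1    1    2
  f   3    2    2    2    1
Edit distance = dp[3][4] = 1

1


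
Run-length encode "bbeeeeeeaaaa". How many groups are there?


Input: bbeeeeeeaaaa
Scanning for consecutive runs:
  Group 1: 'b' x 2 (positions 0-1)
  Group 2: 'e' x 6 (positions 2-7)
  Group 3: 'a' x 4 (positions 8-11)
Total groups: 3

3


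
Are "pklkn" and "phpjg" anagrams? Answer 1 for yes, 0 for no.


Strings: "pklkn", "phpjg"
Sorted first:  kklnp
Sorted second: ghjpp
Differ at position 0: 'k' vs 'g' => not anagrams

0


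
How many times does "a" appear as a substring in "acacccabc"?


Searching for "a" in "acacccabc"
Scanning each position:
  Position 0: "a" => MATCH
  Position 1: "c" => no
  Position 2: "a" => MATCH
  Position 3: "c" => no
  Position 4: "c" => no
  Position 5: "c" => no
  Position 6: "a" => MATCH
  Position 7: "b" => no
  Position 8: "c" => no
Total occurrences: 3

3


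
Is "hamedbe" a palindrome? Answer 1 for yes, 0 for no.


Input: hamedbe
Reversed: ebdemah
  Compare pos 0 ('h') with pos 6 ('e'): MISMATCH
  Compare pos 1 ('a') with pos 5 ('b'): MISMATCH
  Compare pos 2 ('m') with pos 4 ('d'): MISMATCH
Result: not a palindrome

0


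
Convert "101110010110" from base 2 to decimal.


Input: "101110010110" in base 2
Positional expansion:
  Digit '1' (value 1) x 2^11 = 2048
  Digit '0' (value 0) x 2^10 = 0
  Digit '1' (value 1) x 2^9 = 512
  Digit '1' (value 1) x 2^8 = 256
  Digit '1' (value 1) x 2^7 = 128
  Digit '0' (value 0) x 2^6 = 0
  Digit '0' (value 0) x 2^5 = 0
  Digit '1' (value 1) x 2^4 = 16
  Digit '0' (value 0) x 2^3 = 0
  Digit '1' (value 1) x 2^2 = 4
  Digit '1' (value 1) x 2^1 = 2
  Digit '0' (value 0) x 2^0 = 0
Sum = 2966

2966


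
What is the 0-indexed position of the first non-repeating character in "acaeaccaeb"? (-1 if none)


Input: acaeaccaeb
Character frequencies:
  'a': 4
  'b': 1
  'c': 3
  'e': 2
Scanning left to right for freq == 1:
  Position 0 ('a'): freq=4, skip
  Position 1 ('c'): freq=3, skip
  Position 2 ('a'): freq=4, skip
  Position 3 ('e'): freq=2, skip
  Position 4 ('a'): freq=4, skip
  Position 5 ('c'): freq=3, skip
  Position 6 ('c'): freq=3, skip
  Position 7 ('a'): freq=4, skip
  Position 8 ('e'): freq=2, skip
  Position 9 ('b'): unique! => answer = 9

9


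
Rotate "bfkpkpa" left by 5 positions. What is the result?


Input: "bfkpkpa", rotate left by 5
First 5 characters: "bfkpk"
Remaining characters: "pa"
Concatenate remaining + first: "pa" + "bfkpk" = "pabfkpk"

pabfkpk


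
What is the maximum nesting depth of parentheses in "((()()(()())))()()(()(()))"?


Input: "((()()(()())))()()(()(()))"
Tracking depth:
  Position 0 '(': depth becomes 1
  Position 1 '(': depth becomes 2
  Position 2 '(': depth becomes 3
  Position 3 ')': depth becomes 2
  Position 4 '(': depth becomes 3
  Position 5 ')': depth becomes 2
  Position 6 '(': depth becomes 3
  Position 7 '(': depth becomes 4
  Position 8 ')': depth becomes 3
  Position 9 '(': depth becomes 4
  Position 10 ')': depth becomes 3
  Position 11 ')': depth becomes 2
  Position 12 ')': depth becomes 1
  Position 13 ')': depth becomes 0
  Position 14 '(': depth becomes 1
  Position 15 ')': depth becomes 0
  Position 16 '(': depth becomes 1
  Position 17 ')': depth becomes 0
  Position 18 '(': depth becomes 1
  Position 19 '(': depth becomes 2
  Position 20 ')': depth becomes 1
  Position 21 '(': depth becomes 2
  Position 22 '(': depth becomes 3
  Position 23 ')': depth becomes 2
  Position 24 ')': depth becomes 1
  Position 25 ')': depth becomes 0
Maximum depth reached: 4

4
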